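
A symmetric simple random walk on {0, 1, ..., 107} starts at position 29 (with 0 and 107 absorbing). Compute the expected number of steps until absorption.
E[τ | X_0 = 29] = 2262

Let v_k = E[τ | X_0 = k]. Boundary: v_0 = v_107 = 0. Recurrence: v_k = 1 + (v_{k-1} + v_{k+1})/2 for 1 ≤ k ≤ 106. The particular solution to v_k − (v_{k-1} + v_{k+1})/2 = 1 is v_k = −k^2. Adding homogeneous solution A + B k and matching boundaries gives v_k = k (107 − k). Substituting k = 29: v_29 = 29 · 78 = 2262.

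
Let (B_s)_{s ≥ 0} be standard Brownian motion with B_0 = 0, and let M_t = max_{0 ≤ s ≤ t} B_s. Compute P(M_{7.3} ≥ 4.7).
P(M_{7.3} ≥ 4.7) = 2·P(B_{7.3} ≥ 4.7) = 2(1 − Φ(4.7/√7.3)) ≈ 0.0819

By the reflection principle for Brownian motion, P(M_t ≥ a) = 2 · P(B_t ≥ a) for a ≥ 0. Since B_t ~ N(0, t), P(B_t ≥ 4.7) = 1 − Φ(4.7/√t) = 1 − Φ(4.7/√7.3) = 1 − Φ(1.7395). So
  P(M_{7.3} ≥ 4.7) = 2(1 − Φ(1.7395)) ≈ 0.0819.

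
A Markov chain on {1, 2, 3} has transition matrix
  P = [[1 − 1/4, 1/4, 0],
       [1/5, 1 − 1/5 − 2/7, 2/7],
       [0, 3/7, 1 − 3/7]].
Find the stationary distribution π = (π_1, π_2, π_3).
π = (12/37, 15/37, 10/37)

This is a birth-death chain on three states, which satisfies detailed balance: π_1 · P_{12} = π_2 · P_{21} and π_2 · P_{23} = π_3 · P_{32}.
From π_1 · 1/4 = π_2 · 1/5: π_2/π_1 = (1/4)/(1/5) = 5/4.
From π_2 · 2/7 = π_3 · 3/7: π_3/π_2 = (2/7)/(3/7) = 2/3.
Take π_1 proportional to 1; then unnormalized π = (1, 5/4, 5/6). Normalize by dividing by the sum 37/12:
  π = (12/37, 15/37, 10/37).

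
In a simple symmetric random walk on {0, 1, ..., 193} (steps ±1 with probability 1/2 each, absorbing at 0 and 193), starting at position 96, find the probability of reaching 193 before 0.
P(hit 193 before 0) = 96/193

Let u_k = P(hit 193 before 0 | start at k). Then u_0 = 0, u_193 = 1, and u_k = u_{k-1}/2 + u_{k+1}/2 for 1 ≤ k ≤ 192. This harmonic recurrence is solved by u_k = k/193, giving u_96 = 96/193.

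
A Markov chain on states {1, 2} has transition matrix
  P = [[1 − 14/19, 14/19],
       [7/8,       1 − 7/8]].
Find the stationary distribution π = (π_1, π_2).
π_1 = 19/35, π_2 = 16/35

Solve πP = π with π_1 + π_2 = 1. From πP = π: π_1 · (1 − 14/19) + π_2 · 7/8 = π_1 ⇒ π_2 · 7/8 = π_1 · 14/19 ⇒ π_2/π_1 = (14/19)/(7/8) = 16/19. Together with π_1 + π_2 = 1:
  π_1 = (7/8)/(14/19 + 7/8) = (7/8)/(245/152) = 19/35,
  π_2 = (14/19)/(14/19 + 7/8) = (14/19)/(245/152) = 16/35.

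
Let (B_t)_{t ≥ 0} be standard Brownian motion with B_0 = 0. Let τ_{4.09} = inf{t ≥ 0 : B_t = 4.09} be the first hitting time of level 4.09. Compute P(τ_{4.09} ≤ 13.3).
P(τ_{4.09} ≤ 13.3) = 2(1 − Φ(4.09/√13.3)) = 2(1 − Φ(1.1215)) ≈ 0.2621

By the reflection principle for standard BM, P(τ_b ≤ t) = 2 · P(B_t ≥ b). Since B_t ~ N(0, t), P(B_t ≥ 4.09) = 1 − Φ(4.09/√t) = 1 − Φ(4.09/√13.3) = 1 − Φ(1.1215) ≈ 0.13104. Doubling: P(τ_{4.09} ≤ 13.3) ≈ 2 · 0.13104 = 0.26208 ≈ 0.2621.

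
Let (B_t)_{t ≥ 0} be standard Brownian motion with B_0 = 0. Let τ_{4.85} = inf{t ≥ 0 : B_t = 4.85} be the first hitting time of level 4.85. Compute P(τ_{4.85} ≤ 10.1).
P(τ_{4.85} ≤ 10.1) = 2(1 − Φ(4.85/√10.1)) = 2(1 − Φ(1.5261)) ≈ 0.1270

By the reflection principle for standard BM, P(τ_b ≤ t) = 2 · P(B_t ≥ b). Since B_t ~ N(0, t), P(B_t ≥ 4.85) = 1 − Φ(4.85/√t) = 1 − Φ(4.85/√10.1) = 1 − Φ(1.5261) ≈ 0.06349. Doubling: P(τ_{4.85} ≤ 10.1) ≈ 2 · 0.06349 = 0.12698 ≈ 0.1270.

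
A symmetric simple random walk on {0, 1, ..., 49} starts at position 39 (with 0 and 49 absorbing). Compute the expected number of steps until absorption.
E[τ | X_0 = 39] = 390

Let v_k = E[τ | X_0 = k]. Boundary: v_0 = v_49 = 0. Recurrence: v_k = 1 + (v_{k-1} + v_{k+1})/2 for 1 ≤ k ≤ 48. The particular solution to v_k − (v_{k-1} + v_{k+1})/2 = 1 is v_k = −k^2. Adding homogeneous solution A + B k and matching boundaries gives v_k = k (49 − k). Substituting k = 39: v_39 = 39 · 10 = 390.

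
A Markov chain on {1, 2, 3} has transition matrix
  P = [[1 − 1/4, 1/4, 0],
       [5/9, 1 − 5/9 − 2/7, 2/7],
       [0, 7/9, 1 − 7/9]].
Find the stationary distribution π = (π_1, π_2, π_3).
π = (980/1583, 441/1583, 162/1583)

This is a birth-death chain on three states, which satisfies detailed balance: π_1 · P_{12} = π_2 · P_{21} and π_2 · P_{23} = π_3 · P_{32}.
From π_1 · 1/4 = π_2 · 5/9: π_2/π_1 = (1/4)/(5/9) = 9/20.
From π_2 · 2/7 = π_3 · 7/9: π_3/π_2 = (2/7)/(7/9) = 18/49.
Take π_1 proportional to 1; then unnormalized π = (1, 9/20, 81/490). Normalize by dividing by the sum 1583/980:
  π = (980/1583, 441/1583, 162/1583).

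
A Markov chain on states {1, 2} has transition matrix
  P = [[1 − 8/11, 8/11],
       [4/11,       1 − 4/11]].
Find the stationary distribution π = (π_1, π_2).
π_1 = 1/3, π_2 = 2/3

Solve πP = π with π_1 + π_2 = 1. From πP = π: π_1 · (1 − 8/11) + π_2 · 4/11 = π_1 ⇒ π_2 · 4/11 = π_1 · 8/11 ⇒ π_2/π_1 = (8/11)/(4/11) = 2. Together with π_1 + π_2 = 1:
  π_1 = (4/11)/(8/11 + 4/11) = (4/11)/(12/11) = 1/3,
  π_2 = (8/11)/(8/11 + 4/11) = (8/11)/(12/11) = 2/3.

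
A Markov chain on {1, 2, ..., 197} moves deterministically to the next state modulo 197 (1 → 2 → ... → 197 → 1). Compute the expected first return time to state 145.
E[T_145 | X_0 = 145] = 197

The chain cycles deterministically, so starting at state 145 it returns in exactly 197 steps. Equivalently, the stationary distribution is uniform π_j = 1/197 for every state j, so by Kac's formula E[T_145] = 1/π_145 = 197.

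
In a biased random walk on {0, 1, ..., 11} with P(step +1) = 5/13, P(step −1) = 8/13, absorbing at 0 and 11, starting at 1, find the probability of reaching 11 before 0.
P(hit 11 before 0) = (1 − (8/5)^1) / (1 − (8/5)^11) = 9765625/2847035489

Let u_k denote P(reach 11 before 0 | start at k). Boundary: u_0 = 0, u_11 = 1. Recurrence: u_k = 5/13·u_{k+1} + 8/13·u_{k-1} for 1 ≤ k ≤ 10. Try u_k = A + B·r^k with r = q/p = (8/13)/(5/13) = 8/5. Substitution satisfies the recurrence; boundary conditions give:
  u_k = (1 − r^k) / (1 − r^N) = (1 − (8/5)^1) / (1 − (8/5)^11) = 9765625/2847035489.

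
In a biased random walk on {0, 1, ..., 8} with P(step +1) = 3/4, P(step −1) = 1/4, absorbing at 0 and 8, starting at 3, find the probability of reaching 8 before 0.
P(hit 8 before 0) = (1 − (1/3)^3) / (1 − (1/3)^8) = 3159/3280

Let u_k denote P(reach 8 before 0 | start at k). Boundary: u_0 = 0, u_8 = 1. Recurrence: u_k = 3/4·u_{k+1} + 1/4·u_{k-1} for 1 ≤ k ≤ 7. Try u_k = A + B·r^k with r = q/p = (1/4)/(3/4) = 1/3. Substitution satisfies the recurrence; boundary conditions give:
  u_k = (1 − r^k) / (1 − r^N) = (1 − (1/3)^3) / (1 − (1/3)^8) = 3159/3280.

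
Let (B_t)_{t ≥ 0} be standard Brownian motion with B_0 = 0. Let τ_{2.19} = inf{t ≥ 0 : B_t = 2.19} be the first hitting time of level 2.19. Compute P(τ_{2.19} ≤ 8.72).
P(τ_{2.19} ≤ 8.72) = 2(1 − Φ(2.19/√8.72)) = 2(1 − Φ(0.7416)) ≈ 0.4583

By the reflection principle for standard BM, P(τ_b ≤ t) = 2 · P(B_t ≥ b). Since B_t ~ N(0, t), P(B_t ≥ 2.19) = 1 − Φ(2.19/√t) = 1 − Φ(2.19/√8.72) = 1 − Φ(0.7416) ≈ 0.22916. Doubling: P(τ_{2.19} ≤ 8.72) ≈ 2 · 0.22916 = 0.45832 ≈ 0.4583.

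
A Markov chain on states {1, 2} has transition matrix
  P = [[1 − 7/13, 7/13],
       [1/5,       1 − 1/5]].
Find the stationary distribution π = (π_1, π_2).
π_1 = 13/48, π_2 = 35/48

Solve πP = π with π_1 + π_2 = 1. From πP = π: π_1 · (1 − 7/13) + π_2 · 1/5 = π_1 ⇒ π_2 · 1/5 = π_1 · 7/13 ⇒ π_2/π_1 = (7/13)/(1/5) = 35/13. Together with π_1 + π_2 = 1:
  π_1 = (1/5)/(7/13 + 1/5) = (1/5)/(48/65) = 13/48,
  π_2 = (7/13)/(7/13 + 1/5) = (7/13)/(48/65) = 35/48.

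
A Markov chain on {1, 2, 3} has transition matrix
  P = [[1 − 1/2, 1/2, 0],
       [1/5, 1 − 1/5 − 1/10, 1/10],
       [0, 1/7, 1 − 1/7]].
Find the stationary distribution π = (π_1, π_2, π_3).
π = (4/21, 10/21, 1/3)

This is a birth-death chain on three states, which satisfies detailed balance: π_1 · P_{12} = π_2 · P_{21} and π_2 · P_{23} = π_3 · P_{32}.
From π_1 · 1/2 = π_2 · 1/5: π_2/π_1 = (1/2)/(1/5) = 5/2.
From π_2 · 1/10 = π_3 · 1/7: π_3/π_2 = (1/10)/(1/7) = 7/10.
Take π_1 proportional to 1; then unnormalized π = (1, 5/2, 7/4). Normalize by dividing by the sum 21/4:
  π = (4/21, 10/21, 1/3).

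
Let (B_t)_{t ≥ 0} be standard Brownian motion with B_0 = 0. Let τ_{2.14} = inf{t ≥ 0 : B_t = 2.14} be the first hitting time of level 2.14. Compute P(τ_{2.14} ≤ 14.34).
P(τ_{2.14} ≤ 14.34) = 2(1 − Φ(2.14/√14.34)) = 2(1 − Φ(0.5651)) ≈ 0.5720

By the reflection principle for standard BM, P(τ_b ≤ t) = 2 · P(B_t ≥ b). Since B_t ~ N(0, t), P(B_t ≥ 2.14) = 1 − Φ(2.14/√t) = 1 − Φ(2.14/√14.34) = 1 − Φ(0.5651) ≈ 0.28600. Doubling: P(τ_{2.14} ≤ 14.34) ≈ 2 · 0.28600 = 0.57200 ≈ 0.5720.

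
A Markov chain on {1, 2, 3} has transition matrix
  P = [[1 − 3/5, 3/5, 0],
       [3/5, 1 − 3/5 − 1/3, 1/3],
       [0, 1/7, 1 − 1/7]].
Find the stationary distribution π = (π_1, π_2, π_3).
π = (3/13, 3/13, 7/13)

This is a birth-death chain on three states, which satisfies detailed balance: π_1 · P_{12} = π_2 · P_{21} and π_2 · P_{23} = π_3 · P_{32}.
From π_1 · 3/5 = π_2 · 3/5: π_2/π_1 = (3/5)/(3/5) = 1.
From π_2 · 1/3 = π_3 · 1/7: π_3/π_2 = (1/3)/(1/7) = 7/3.
Take π_1 proportional to 1; then unnormalized π = (1, 1, 7/3). Normalize by dividing by the sum 13/3:
  π = (3/13, 3/13, 7/13).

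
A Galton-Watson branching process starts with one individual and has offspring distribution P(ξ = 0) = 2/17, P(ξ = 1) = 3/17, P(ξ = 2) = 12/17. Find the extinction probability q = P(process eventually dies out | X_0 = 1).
q = 1/6

The pgf is f(s) = 2/17 + 3/17·s + 12/17·s². The extinction probability q is the smallest fixed point of f in [0, 1]. Setting s = f(s):
  12/17·s² + (3/17 − 1)·s + 2/17 = 0
  12/17·s² − (2/17 + 12/17)·s + 2/17 = 0
which factors as (s − 1)·(12/17·s − 2/17) = 0, giving roots s = 1 and s = (2/17)/(12/17) = 1/6.
Mean offspring μ = 3/17 + 2·12/17 = 27/17 > 1 (supercritical), so q < 1. The extinction probability is the smaller root: q = (2/17)/(12/17) = 1/6.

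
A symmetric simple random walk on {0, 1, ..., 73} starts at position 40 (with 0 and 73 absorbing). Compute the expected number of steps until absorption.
E[τ | X_0 = 40] = 1320

Let v_k = E[τ | X_0 = k]. Boundary: v_0 = v_73 = 0. Recurrence: v_k = 1 + (v_{k-1} + v_{k+1})/2 for 1 ≤ k ≤ 72. The particular solution to v_k − (v_{k-1} + v_{k+1})/2 = 1 is v_k = −k^2. Adding homogeneous solution A + B k and matching boundaries gives v_k = k (73 − k). Substituting k = 40: v_40 = 40 · 33 = 1320.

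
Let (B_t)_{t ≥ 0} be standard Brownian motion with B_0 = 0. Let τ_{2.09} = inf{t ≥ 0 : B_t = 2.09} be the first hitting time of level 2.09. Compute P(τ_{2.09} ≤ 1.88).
P(τ_{2.09} ≤ 1.88) = 2(1 − Φ(2.09/√1.88)) = 2(1 − Φ(1.5243)) ≈ 0.1274

By the reflection principle for standard BM, P(τ_b ≤ t) = 2 · P(B_t ≥ b). Since B_t ~ N(0, t), P(B_t ≥ 2.09) = 1 − Φ(2.09/√t) = 1 − Φ(2.09/√1.88) = 1 − Φ(1.5243) ≈ 0.06372. Doubling: P(τ_{2.09} ≤ 1.88) ≈ 2 · 0.06372 = 0.12744 ≈ 0.1274.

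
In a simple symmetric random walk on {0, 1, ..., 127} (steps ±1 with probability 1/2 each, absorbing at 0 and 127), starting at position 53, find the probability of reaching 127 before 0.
P(hit 127 before 0) = 53/127

Let u_k = P(hit 127 before 0 | start at k). Then u_0 = 0, u_127 = 1, and u_k = u_{k-1}/2 + u_{k+1}/2 for 1 ≤ k ≤ 126. This harmonic recurrence is solved by u_k = k/127, giving u_53 = 53/127.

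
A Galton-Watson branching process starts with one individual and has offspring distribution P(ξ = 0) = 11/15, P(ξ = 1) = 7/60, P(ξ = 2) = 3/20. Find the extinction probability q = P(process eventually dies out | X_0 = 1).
q = 1

Mean offspring μ = 0·11/15 + 1·7/60 + 2·3/20 = 5/12 ≤ 1. For μ ≤ 1 with offspring not concentrated at 1, the Galton-Watson process goes extinct almost surely, so q = 1.
(Algebraic check: The pgf is f(s) = 11/15 + 7/60·s + 3/20·s². The extinction probability q is the smallest fixed point of f in [0, 1]. Setting s = f(s):
  3/20·s² + (7/60 − 1)·s + 11/15 = 0
  3/20·s² − (11/15 + 3/20)·s + 11/15 = 0
which factors as (s − 1)·(3/20·s − 11/15) = 0, giving roots s = 1 and s = (11/15)/(3/20) = 44/9. Since 44/9 ≥ 1, the smallest root in [0, 1] is s = 1.)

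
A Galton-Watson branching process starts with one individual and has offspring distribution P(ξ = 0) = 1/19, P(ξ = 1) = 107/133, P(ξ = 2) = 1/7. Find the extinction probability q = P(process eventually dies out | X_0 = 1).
q = 7/19

The pgf is f(s) = 1/19 + 107/133·s + 1/7·s². The extinction probability q is the smallest fixed point of f in [0, 1]. Setting s = f(s):
  1/7·s² + (107/133 − 1)·s + 1/19 = 0
  1/7·s² − (1/19 + 1/7)·s + 1/19 = 0
which factors as (s − 1)·(1/7·s − 1/19) = 0, giving roots s = 1 and s = (1/19)/(1/7) = 7/19.
Mean offspring μ = 107/133 + 2·1/7 = 145/133 > 1 (supercritical), so q < 1. The extinction probability is the smaller root: q = (1/19)/(1/7) = 7/19.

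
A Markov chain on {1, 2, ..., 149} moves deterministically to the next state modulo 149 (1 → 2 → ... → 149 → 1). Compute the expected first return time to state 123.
E[T_123 | X_0 = 123] = 149

The chain cycles deterministically, so starting at state 123 it returns in exactly 149 steps. Equivalently, the stationary distribution is uniform π_j = 1/149 for every state j, so by Kac's formula E[T_123] = 1/π_123 = 149.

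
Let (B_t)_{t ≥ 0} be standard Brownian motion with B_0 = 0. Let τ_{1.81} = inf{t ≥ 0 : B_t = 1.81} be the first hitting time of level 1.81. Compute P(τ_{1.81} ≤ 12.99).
P(τ_{1.81} ≤ 12.99) = 2(1 − Φ(1.81/√12.99)) = 2(1 − Φ(0.5022)) ≈ 0.6155

By the reflection principle for standard BM, P(τ_b ≤ t) = 2 · P(B_t ≥ b). Since B_t ~ N(0, t), P(B_t ≥ 1.81) = 1 − Φ(1.81/√t) = 1 − Φ(1.81/√12.99) = 1 − Φ(0.5022) ≈ 0.30776. Doubling: P(τ_{1.81} ≤ 12.99) ≈ 2 · 0.30776 = 0.61552 ≈ 0.6155.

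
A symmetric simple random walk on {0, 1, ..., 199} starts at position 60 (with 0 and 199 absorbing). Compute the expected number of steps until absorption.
E[τ | X_0 = 60] = 8340

Let v_k = E[τ | X_0 = k]. Boundary: v_0 = v_199 = 0. Recurrence: v_k = 1 + (v_{k-1} + v_{k+1})/2 for 1 ≤ k ≤ 198. The particular solution to v_k − (v_{k-1} + v_{k+1})/2 = 1 is v_k = −k^2. Adding homogeneous solution A + B k and matching boundaries gives v_k = k (199 − k). Substituting k = 60: v_60 = 60 · 139 = 8340.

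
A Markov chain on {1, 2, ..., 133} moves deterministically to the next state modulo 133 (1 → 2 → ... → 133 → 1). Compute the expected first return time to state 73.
E[T_73 | X_0 = 73] = 133

The chain cycles deterministically, so starting at state 73 it returns in exactly 133 steps. Equivalently, the stationary distribution is uniform π_j = 1/133 for every state j, so by Kac's formula E[T_73] = 1/π_73 = 133.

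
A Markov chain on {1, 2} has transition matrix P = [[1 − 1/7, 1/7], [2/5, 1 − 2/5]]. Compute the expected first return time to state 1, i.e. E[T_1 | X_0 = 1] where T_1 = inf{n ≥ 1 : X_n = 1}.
E[T_1 | X_0 = 1] = 1/π_1 = 19/14

For an irreducible recurrent Markov chain with stationary distribution π, E[T_i | X_0 = i] = 1/π_i (Kac's formula). Here π_1 = (2/5)/(1/7 + 2/5) = (2/5)/(19/35) = 14/19, so E[T_1 | X_0 = 1] = 1/π_1 = (1/7 + 2/5)/(2/5) = (19/35)/(2/5) = 19/14.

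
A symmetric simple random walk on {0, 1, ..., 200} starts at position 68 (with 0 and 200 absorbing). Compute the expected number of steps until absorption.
E[τ | X_0 = 68] = 8976

Let v_k = E[τ | X_0 = k]. Boundary: v_0 = v_200 = 0. Recurrence: v_k = 1 + (v_{k-1} + v_{k+1})/2 for 1 ≤ k ≤ 199. The particular solution to v_k − (v_{k-1} + v_{k+1})/2 = 1 is v_k = −k^2. Adding homogeneous solution A + B k and matching boundaries gives v_k = k (200 − k). Substituting k = 68: v_68 = 68 · 132 = 8976.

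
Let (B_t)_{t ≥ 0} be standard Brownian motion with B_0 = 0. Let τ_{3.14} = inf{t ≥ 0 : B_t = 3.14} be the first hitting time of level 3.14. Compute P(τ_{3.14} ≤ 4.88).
P(τ_{3.14} ≤ 4.88) = 2(1 − Φ(3.14/√4.88)) = 2(1 − Φ(1.4214)) ≈ 0.1552

By the reflection principle for standard BM, P(τ_b ≤ t) = 2 · P(B_t ≥ b). Since B_t ~ N(0, t), P(B_t ≥ 3.14) = 1 − Φ(3.14/√t) = 1 − Φ(3.14/√4.88) = 1 − Φ(1.4214) ≈ 0.07760. Doubling: P(τ_{3.14} ≤ 4.88) ≈ 2 · 0.07760 = 0.15520 ≈ 0.1552.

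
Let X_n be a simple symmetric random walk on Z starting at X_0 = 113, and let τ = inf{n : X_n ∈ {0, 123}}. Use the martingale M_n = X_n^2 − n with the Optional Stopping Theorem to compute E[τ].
E[τ] = 1130

M_n = X_n^2 − n is a martingale (since E[X_{n+1}^2 | F_n] = X_n^2 + 1). By OST (τ has finite mean in a bounded region), E[M_τ] = E[M_0] = X_0^2 − 0 = 113^2 = 12769. Also E[M_τ] = E[X_τ^2] − E[τ]. The walk exits at 0 or 123, with P(hit 123 first) = 113/123, so E[X_τ^2] = 123^2 · 113/123 + 0 = 13899. Thus E[τ] = E[X_τ^2] − E[M_τ] = 13899 − 12769 = 1130 = 113(123 − 113) = 1130.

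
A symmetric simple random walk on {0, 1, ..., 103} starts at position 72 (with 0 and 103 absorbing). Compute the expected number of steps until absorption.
E[τ | X_0 = 72] = 2232

Let v_k = E[τ | X_0 = k]. Boundary: v_0 = v_103 = 0. Recurrence: v_k = 1 + (v_{k-1} + v_{k+1})/2 for 1 ≤ k ≤ 102. The particular solution to v_k − (v_{k-1} + v_{k+1})/2 = 1 is v_k = −k^2. Adding homogeneous solution A + B k and matching boundaries gives v_k = k (103 − k). Substituting k = 72: v_72 = 72 · 31 = 2232.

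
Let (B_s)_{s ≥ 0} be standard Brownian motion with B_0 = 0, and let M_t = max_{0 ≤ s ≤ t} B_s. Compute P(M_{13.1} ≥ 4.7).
P(M_{13.1} ≥ 4.7) = 2·P(B_{13.1} ≥ 4.7) = 2(1 − Φ(4.7/√13.1)) ≈ 0.1941

By the reflection principle for Brownian motion, P(M_t ≥ a) = 2 · P(B_t ≥ a) for a ≥ 0. Since B_t ~ N(0, t), P(B_t ≥ 4.7) = 1 − Φ(4.7/√t) = 1 − Φ(4.7/√13.1) = 1 − Φ(1.2986). So
  P(M_{13.1} ≥ 4.7) = 2(1 − Φ(1.2986)) ≈ 0.1941.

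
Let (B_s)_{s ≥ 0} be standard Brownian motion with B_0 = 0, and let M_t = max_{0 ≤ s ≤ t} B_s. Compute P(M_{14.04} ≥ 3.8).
P(M_{14.04} ≥ 3.8) = 2·P(B_{14.04} ≥ 3.8) = 2(1 − Φ(3.8/√14.04)) ≈ 0.3105

By the reflection principle for Brownian motion, P(M_t ≥ a) = 2 · P(B_t ≥ a) for a ≥ 0. Since B_t ~ N(0, t), P(B_t ≥ 3.8) = 1 − Φ(3.8/√t) = 1 − Φ(3.8/√14.04) = 1 − Φ(1.0141). So
  P(M_{14.04} ≥ 3.8) = 2(1 − Φ(1.0141)) ≈ 0.3105.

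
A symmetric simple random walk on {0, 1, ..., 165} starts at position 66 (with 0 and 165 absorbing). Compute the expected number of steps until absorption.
E[τ | X_0 = 66] = 6534

Let v_k = E[τ | X_0 = k]. Boundary: v_0 = v_165 = 0. Recurrence: v_k = 1 + (v_{k-1} + v_{k+1})/2 for 1 ≤ k ≤ 164. The particular solution to v_k − (v_{k-1} + v_{k+1})/2 = 1 is v_k = −k^2. Adding homogeneous solution A + B k and matching boundaries gives v_k = k (165 − k). Substituting k = 66: v_66 = 66 · 99 = 6534.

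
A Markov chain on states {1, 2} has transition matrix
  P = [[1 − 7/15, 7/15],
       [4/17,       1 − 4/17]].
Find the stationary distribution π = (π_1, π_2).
π_1 = 60/179, π_2 = 119/179

Solve πP = π with π_1 + π_2 = 1. From πP = π: π_1 · (1 − 7/15) + π_2 · 4/17 = π_1 ⇒ π_2 · 4/17 = π_1 · 7/15 ⇒ π_2/π_1 = (7/15)/(4/17) = 119/60. Together with π_1 + π_2 = 1:
  π_1 = (4/17)/(7/15 + 4/17) = (4/17)/(179/255) = 60/179,
  π_2 = (7/15)/(7/15 + 4/17) = (7/15)/(179/255) = 119/179.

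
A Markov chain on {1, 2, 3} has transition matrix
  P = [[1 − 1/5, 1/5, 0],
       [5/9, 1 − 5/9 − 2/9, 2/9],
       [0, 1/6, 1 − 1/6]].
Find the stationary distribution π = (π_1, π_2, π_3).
π = (25/46, 9/46, 6/23)

This is a birth-death chain on three states, which satisfies detailed balance: π_1 · P_{12} = π_2 · P_{21} and π_2 · P_{23} = π_3 · P_{32}.
From π_1 · 1/5 = π_2 · 5/9: π_2/π_1 = (1/5)/(5/9) = 9/25.
From π_2 · 2/9 = π_3 · 1/6: π_3/π_2 = (2/9)/(1/6) = 4/3.
Take π_1 proportional to 1; then unnormalized π = (1, 9/25, 12/25). Normalize by dividing by the sum 46/25:
  π = (25/46, 9/46, 6/23).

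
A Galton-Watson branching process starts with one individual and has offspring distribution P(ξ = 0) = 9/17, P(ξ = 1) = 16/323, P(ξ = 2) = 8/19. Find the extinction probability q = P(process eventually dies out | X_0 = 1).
q = 1

Mean offspring μ = 0·9/17 + 1·16/323 + 2·8/19 = 288/323 ≤ 1. For μ ≤ 1 with offspring not concentrated at 1, the Galton-Watson process goes extinct almost surely, so q = 1.
(Algebraic check: The pgf is f(s) = 9/17 + 16/323·s + 8/19·s². The extinction probability q is the smallest fixed point of f in [0, 1]. Setting s = f(s):
  8/19·s² + (16/323 − 1)·s + 9/17 = 0
  8/19·s² − (9/17 + 8/19)·s + 9/17 = 0
which factors as (s − 1)·(8/19·s − 9/17) = 0, giving roots s = 1 and s = (9/17)/(8/19) = 171/136. Since 171/136 ≥ 1, the smallest root in [0, 1] is s = 1.)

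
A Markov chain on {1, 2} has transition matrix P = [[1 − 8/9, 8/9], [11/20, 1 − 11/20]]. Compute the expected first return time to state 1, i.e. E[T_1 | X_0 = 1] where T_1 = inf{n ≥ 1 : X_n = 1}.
E[T_1 | X_0 = 1] = 1/π_1 = 259/99

For an irreducible recurrent Markov chain with stationary distribution π, E[T_i | X_0 = i] = 1/π_i (Kac's formula). Here π_1 = (11/20)/(8/9 + 11/20) = (11/20)/(259/180) = 99/259, so E[T_1 | X_0 = 1] = 1/π_1 = (8/9 + 11/20)/(11/20) = (259/180)/(11/20) = 259/99.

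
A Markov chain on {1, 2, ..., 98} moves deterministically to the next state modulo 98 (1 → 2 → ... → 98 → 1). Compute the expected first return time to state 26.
E[T_26 | X_0 = 26] = 98

The chain cycles deterministically, so starting at state 26 it returns in exactly 98 steps. Equivalently, the stationary distribution is uniform π_j = 1/98 for every state j, so by Kac's formula E[T_26] = 1/π_26 = 98.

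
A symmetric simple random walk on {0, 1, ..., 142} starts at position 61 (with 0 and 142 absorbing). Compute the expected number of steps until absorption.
E[τ | X_0 = 61] = 4941

Let v_k = E[τ | X_0 = k]. Boundary: v_0 = v_142 = 0. Recurrence: v_k = 1 + (v_{k-1} + v_{k+1})/2 for 1 ≤ k ≤ 141. The particular solution to v_k − (v_{k-1} + v_{k+1})/2 = 1 is v_k = −k^2. Adding homogeneous solution A + B k and matching boundaries gives v_k = k (142 − k). Substituting k = 61: v_61 = 61 · 81 = 4941.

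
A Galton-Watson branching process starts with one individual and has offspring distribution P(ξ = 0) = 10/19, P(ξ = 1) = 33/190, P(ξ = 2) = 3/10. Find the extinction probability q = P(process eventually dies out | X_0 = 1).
q = 1

Mean offspring μ = 0·10/19 + 1·33/190 + 2·3/10 = 147/190 ≤ 1. For μ ≤ 1 with offspring not concentrated at 1, the Galton-Watson process goes extinct almost surely, so q = 1.
(Algebraic check: The pgf is f(s) = 10/19 + 33/190·s + 3/10·s². The extinction probability q is the smallest fixed point of f in [0, 1]. Setting s = f(s):
  3/10·s² + (33/190 − 1)·s + 10/19 = 0
  3/10·s² − (10/19 + 3/10)·s + 10/19 = 0
which factors as (s − 1)·(3/10·s − 10/19) = 0, giving roots s = 1 and s = (10/19)/(3/10) = 100/57. Since 100/57 ≥ 1, the smallest root in [0, 1] is s = 1.)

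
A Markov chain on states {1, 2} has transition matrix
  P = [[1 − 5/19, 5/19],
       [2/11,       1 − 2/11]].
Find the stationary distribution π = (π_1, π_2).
π_1 = 38/93, π_2 = 55/93

Solve πP = π with π_1 + π_2 = 1. From πP = π: π_1 · (1 − 5/19) + π_2 · 2/11 = π_1 ⇒ π_2 · 2/11 = π_1 · 5/19 ⇒ π_2/π_1 = (5/19)/(2/11) = 55/38. Together with π_1 + π_2 = 1:
  π_1 = (2/11)/(5/19 + 2/11) = (2/11)/(93/209) = 38/93,
  π_2 = (5/19)/(5/19 + 2/11) = (5/19)/(93/209) = 55/93.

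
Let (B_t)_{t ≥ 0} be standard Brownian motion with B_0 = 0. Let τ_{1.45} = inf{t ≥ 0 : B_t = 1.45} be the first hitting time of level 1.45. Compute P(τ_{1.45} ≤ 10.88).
P(τ_{1.45} ≤ 10.88) = 2(1 − Φ(1.45/√10.88)) = 2(1 − Φ(0.4396)) ≈ 0.6602

By the reflection principle for standard BM, P(τ_b ≤ t) = 2 · P(B_t ≥ b). Since B_t ~ N(0, t), P(B_t ≥ 1.45) = 1 − Φ(1.45/√t) = 1 − Φ(1.45/√10.88) = 1 − Φ(0.4396) ≈ 0.33011. Doubling: P(τ_{1.45} ≤ 10.88) ≈ 2 · 0.33011 = 0.66022 ≈ 0.6602.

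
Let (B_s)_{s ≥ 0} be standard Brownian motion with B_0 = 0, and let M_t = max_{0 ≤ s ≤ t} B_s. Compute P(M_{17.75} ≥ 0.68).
P(M_{17.75} ≥ 0.68) = 2·P(B_{17.75} ≥ 0.68) = 2(1 − Φ(0.68/√17.75)) ≈ 0.8718

By the reflection principle for Brownian motion, P(M_t ≥ a) = 2 · P(B_t ≥ a) for a ≥ 0. Since B_t ~ N(0, t), P(B_t ≥ 0.68) = 1 − Φ(0.68/√t) = 1 − Φ(0.68/√17.75) = 1 − Φ(0.1614). So
  P(M_{17.75} ≥ 0.68) = 2(1 − Φ(0.1614)) ≈ 0.8718.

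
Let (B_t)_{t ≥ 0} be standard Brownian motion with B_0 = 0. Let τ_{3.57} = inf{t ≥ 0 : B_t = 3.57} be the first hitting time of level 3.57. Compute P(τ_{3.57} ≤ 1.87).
P(τ_{3.57} ≤ 1.87) = 2(1 − Φ(3.57/√1.87)) = 2(1 − Φ(2.6106)) ≈ 0.0090

By the reflection principle for standard BM, P(τ_b ≤ t) = 2 · P(B_t ≥ b). Since B_t ~ N(0, t), P(B_t ≥ 3.57) = 1 − Φ(3.57/√t) = 1 − Φ(3.57/√1.87) = 1 − Φ(2.6106) ≈ 0.00452. Doubling: P(τ_{3.57} ≤ 1.87) ≈ 2 · 0.00452 = 0.00904 ≈ 0.0090.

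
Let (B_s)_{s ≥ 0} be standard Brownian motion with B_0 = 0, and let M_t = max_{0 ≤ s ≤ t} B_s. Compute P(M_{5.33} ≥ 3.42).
P(M_{5.33} ≥ 3.42) = 2·P(B_{5.33} ≥ 3.42) = 2(1 − Φ(3.42/√5.33)) ≈ 0.1385

By the reflection principle for Brownian motion, P(M_t ≥ a) = 2 · P(B_t ≥ a) for a ≥ 0. Since B_t ~ N(0, t), P(B_t ≥ 3.42) = 1 − Φ(3.42/√t) = 1 − Φ(3.42/√5.33) = 1 − Φ(1.4814). So
  P(M_{5.33} ≥ 3.42) = 2(1 − Φ(1.4814)) ≈ 0.1385.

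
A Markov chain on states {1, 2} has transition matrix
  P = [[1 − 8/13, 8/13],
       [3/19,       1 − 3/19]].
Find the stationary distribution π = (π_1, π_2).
π_1 = 39/191, π_2 = 152/191

Solve πP = π with π_1 + π_2 = 1. From πP = π: π_1 · (1 − 8/13) + π_2 · 3/19 = π_1 ⇒ π_2 · 3/19 = π_1 · 8/13 ⇒ π_2/π_1 = (8/13)/(3/19) = 152/39. Together with π_1 + π_2 = 1:
  π_1 = (3/19)/(8/13 + 3/19) = (3/19)/(191/247) = 39/191,
  π_2 = (8/13)/(8/13 + 3/19) = (8/13)/(191/247) = 152/191.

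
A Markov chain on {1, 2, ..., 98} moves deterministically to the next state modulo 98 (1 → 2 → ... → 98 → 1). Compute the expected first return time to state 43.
E[T_43 | X_0 = 43] = 98

The chain cycles deterministically, so starting at state 43 it returns in exactly 98 steps. Equivalently, the stationary distribution is uniform π_j = 1/98 for every state j, so by Kac's formula E[T_43] = 1/π_43 = 98.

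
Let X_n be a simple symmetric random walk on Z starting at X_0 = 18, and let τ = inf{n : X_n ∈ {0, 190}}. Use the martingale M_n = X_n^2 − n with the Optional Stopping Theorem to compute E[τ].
E[τ] = 3096

M_n = X_n^2 − n is a martingale (since E[X_{n+1}^2 | F_n] = X_n^2 + 1). By OST (τ has finite mean in a bounded region), E[M_τ] = E[M_0] = X_0^2 − 0 = 18^2 = 324. Also E[M_τ] = E[X_τ^2] − E[τ]. The walk exits at 0 or 190, with P(hit 190 first) = 18/190, so E[X_τ^2] = 190^2 · 18/190 + 0 = 3420. Thus E[τ] = E[X_τ^2] − E[M_τ] = 3420 − 324 = 3096 = 18(190 − 18) = 3096.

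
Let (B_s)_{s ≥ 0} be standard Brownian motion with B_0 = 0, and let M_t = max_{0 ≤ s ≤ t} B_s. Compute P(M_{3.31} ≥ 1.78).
P(M_{3.31} ≥ 1.78) = 2·P(B_{3.31} ≥ 1.78) = 2(1 − Φ(1.78/√3.31)) ≈ 0.3279

By the reflection principle for Brownian motion, P(M_t ≥ a) = 2 · P(B_t ≥ a) for a ≥ 0. Since B_t ~ N(0, t), P(B_t ≥ 1.78) = 1 − Φ(1.78/√t) = 1 − Φ(1.78/√3.31) = 1 − Φ(0.9784). So
  P(M_{3.31} ≥ 1.78) = 2(1 − Φ(0.9784)) ≈ 0.3279.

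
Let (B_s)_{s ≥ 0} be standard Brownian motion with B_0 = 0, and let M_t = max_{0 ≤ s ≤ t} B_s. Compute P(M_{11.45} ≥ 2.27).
P(M_{11.45} ≥ 2.27) = 2·P(B_{11.45} ≥ 2.27) = 2(1 − Φ(2.27/√11.45)) ≈ 0.5023

By the reflection principle for Brownian motion, P(M_t ≥ a) = 2 · P(B_t ≥ a) for a ≥ 0. Since B_t ~ N(0, t), P(B_t ≥ 2.27) = 1 − Φ(2.27/√t) = 1 − Φ(2.27/√11.45) = 1 − Φ(0.6708). So
  P(M_{11.45} ≥ 2.27) = 2(1 − Φ(0.6708)) ≈ 0.5023.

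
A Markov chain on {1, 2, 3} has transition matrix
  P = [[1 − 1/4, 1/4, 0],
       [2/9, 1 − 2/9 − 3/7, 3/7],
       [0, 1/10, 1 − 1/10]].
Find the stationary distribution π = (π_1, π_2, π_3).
π = (56/389, 63/389, 270/389)

This is a birth-death chain on three states, which satisfies detailed balance: π_1 · P_{12} = π_2 · P_{21} and π_2 · P_{23} = π_3 · P_{32}.
From π_1 · 1/4 = π_2 · 2/9: π_2/π_1 = (1/4)/(2/9) = 9/8.
From π_2 · 3/7 = π_3 · 1/10: π_3/π_2 = (3/7)/(1/10) = 30/7.
Take π_1 proportional to 1; then unnormalized π = (1, 9/8, 135/28). Normalize by dividing by the sum 389/56:
  π = (56/389, 63/389, 270/389).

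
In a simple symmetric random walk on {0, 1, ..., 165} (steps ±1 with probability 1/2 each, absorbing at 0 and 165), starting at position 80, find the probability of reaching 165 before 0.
P(hit 165 before 0) = 80/165 = 16/33

Let u_k = P(hit 165 before 0 | start at k). Then u_0 = 0, u_165 = 1, and u_k = u_{k-1}/2 + u_{k+1}/2 for 1 ≤ k ≤ 164. This harmonic recurrence is solved by u_k = k/165, giving u_80 = 80/165 = 16/33.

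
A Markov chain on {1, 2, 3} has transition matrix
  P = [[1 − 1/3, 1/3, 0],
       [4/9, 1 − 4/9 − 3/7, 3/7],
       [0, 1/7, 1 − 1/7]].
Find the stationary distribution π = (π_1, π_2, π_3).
π = (1/4, 3/16, 9/16)

This is a birth-death chain on three states, which satisfies detailed balance: π_1 · P_{12} = π_2 · P_{21} and π_2 · P_{23} = π_3 · P_{32}.
From π_1 · 1/3 = π_2 · 4/9: π_2/π_1 = (1/3)/(4/9) = 3/4.
From π_2 · 3/7 = π_3 · 1/7: π_3/π_2 = (3/7)/(1/7) = 3.
Take π_1 proportional to 1; then unnormalized π = (1, 3/4, 9/4). Normalize by dividing by the sum 4:
  π = (1/4, 3/16, 9/16).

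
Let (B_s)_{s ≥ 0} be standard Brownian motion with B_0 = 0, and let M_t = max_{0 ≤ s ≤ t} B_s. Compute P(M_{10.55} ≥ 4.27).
P(M_{10.55} ≥ 4.27) = 2·P(B_{10.55} ≥ 4.27) = 2(1 − Φ(4.27/√10.55)) ≈ 0.1886

By the reflection principle for Brownian motion, P(M_t ≥ a) = 2 · P(B_t ≥ a) for a ≥ 0. Since B_t ~ N(0, t), P(B_t ≥ 4.27) = 1 − Φ(4.27/√t) = 1 − Φ(4.27/√10.55) = 1 − Φ(1.3146). So
  P(M_{10.55} ≥ 4.27) = 2(1 − Φ(1.3146)) ≈ 0.1886.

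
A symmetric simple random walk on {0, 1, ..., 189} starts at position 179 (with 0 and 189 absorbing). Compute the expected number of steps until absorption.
E[τ | X_0 = 179] = 1790

Let v_k = E[τ | X_0 = k]. Boundary: v_0 = v_189 = 0. Recurrence: v_k = 1 + (v_{k-1} + v_{k+1})/2 for 1 ≤ k ≤ 188. The particular solution to v_k − (v_{k-1} + v_{k+1})/2 = 1 is v_k = −k^2. Adding homogeneous solution A + B k and matching boundaries gives v_k = k (189 − k). Substituting k = 179: v_179 = 179 · 10 = 1790.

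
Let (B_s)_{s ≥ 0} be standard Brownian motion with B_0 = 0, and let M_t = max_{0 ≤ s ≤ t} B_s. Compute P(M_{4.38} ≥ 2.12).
P(M_{4.38} ≥ 2.12) = 2·P(B_{4.38} ≥ 2.12) = 2(1 − Φ(2.12/√4.38)) ≈ 0.3111

By the reflection principle for Brownian motion, P(M_t ≥ a) = 2 · P(B_t ≥ a) for a ≥ 0. Since B_t ~ N(0, t), P(B_t ≥ 2.12) = 1 − Φ(2.12/√t) = 1 − Φ(2.12/√4.38) = 1 − Φ(1.0130). So
  P(M_{4.38} ≥ 2.12) = 2(1 − Φ(1.0130)) ≈ 0.3111.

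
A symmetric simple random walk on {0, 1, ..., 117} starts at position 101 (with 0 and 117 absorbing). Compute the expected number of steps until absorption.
E[τ | X_0 = 101] = 1616

Let v_k = E[τ | X_0 = k]. Boundary: v_0 = v_117 = 0. Recurrence: v_k = 1 + (v_{k-1} + v_{k+1})/2 for 1 ≤ k ≤ 116. The particular solution to v_k − (v_{k-1} + v_{k+1})/2 = 1 is v_k = −k^2. Adding homogeneous solution A + B k and matching boundaries gives v_k = k (117 − k). Substituting k = 101: v_101 = 101 · 16 = 1616.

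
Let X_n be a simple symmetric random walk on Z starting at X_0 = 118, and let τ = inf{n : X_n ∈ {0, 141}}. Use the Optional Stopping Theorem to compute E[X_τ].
E[X_τ] = 118

X_n is a martingale and τ is a bounded-mean stopping time (indeed τ is finite a.s. with bounded expectation since the walk is in a bounded region). By the OST, E[X_τ] = E[X_0] = 118. Equivalently: E[X_τ] = 141 · P(hit 141 first) + 0 · P(hit 0 first) = 141 · (118/141) = 118.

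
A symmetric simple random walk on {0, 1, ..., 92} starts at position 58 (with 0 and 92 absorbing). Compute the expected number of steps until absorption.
E[τ | X_0 = 58] = 1972

Let v_k = E[τ | X_0 = k]. Boundary: v_0 = v_92 = 0. Recurrence: v_k = 1 + (v_{k-1} + v_{k+1})/2 for 1 ≤ k ≤ 91. The particular solution to v_k − (v_{k-1} + v_{k+1})/2 = 1 is v_k = −k^2. Adding homogeneous solution A + B k and matching boundaries gives v_k = k (92 − k). Substituting k = 58: v_58 = 58 · 34 = 1972.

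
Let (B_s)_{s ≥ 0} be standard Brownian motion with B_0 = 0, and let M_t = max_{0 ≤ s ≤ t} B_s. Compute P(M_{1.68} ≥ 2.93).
P(M_{1.68} ≥ 2.93) = 2·P(B_{1.68} ≥ 2.93) = 2(1 − Φ(2.93/√1.68)) ≈ 0.0238

By the reflection principle for Brownian motion, P(M_t ≥ a) = 2 · P(B_t ≥ a) for a ≥ 0. Since B_t ~ N(0, t), P(B_t ≥ 2.93) = 1 − Φ(2.93/√t) = 1 − Φ(2.93/√1.68) = 1 − Φ(2.2605). So
  P(M_{1.68} ≥ 2.93) = 2(1 − Φ(2.2605)) ≈ 0.0238.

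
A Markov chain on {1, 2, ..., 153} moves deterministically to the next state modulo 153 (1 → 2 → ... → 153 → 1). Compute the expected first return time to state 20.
E[T_20 | X_0 = 20] = 153

The chain cycles deterministically, so starting at state 20 it returns in exactly 153 steps. Equivalently, the stationary distribution is uniform π_j = 1/153 for every state j, so by Kac's formula E[T_20] = 1/π_20 = 153.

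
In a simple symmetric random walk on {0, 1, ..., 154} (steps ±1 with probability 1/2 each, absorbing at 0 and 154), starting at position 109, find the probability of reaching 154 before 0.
P(hit 154 before 0) = 109/154

Let u_k = P(hit 154 before 0 | start at k). Then u_0 = 0, u_154 = 1, and u_k = u_{k-1}/2 + u_{k+1}/2 for 1 ≤ k ≤ 153. This harmonic recurrence is solved by u_k = k/154, giving u_109 = 109/154.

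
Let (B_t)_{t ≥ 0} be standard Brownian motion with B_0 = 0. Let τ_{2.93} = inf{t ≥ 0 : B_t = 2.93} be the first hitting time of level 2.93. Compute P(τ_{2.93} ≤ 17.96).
P(τ_{2.93} ≤ 17.96) = 2(1 − Φ(2.93/√17.96)) = 2(1 − Φ(0.6914)) ≈ 0.4893

By the reflection principle for standard BM, P(τ_b ≤ t) = 2 · P(B_t ≥ b). Since B_t ~ N(0, t), P(B_t ≥ 2.93) = 1 − Φ(2.93/√t) = 1 − Φ(2.93/√17.96) = 1 − Φ(0.6914) ≈ 0.24466. Doubling: P(τ_{2.93} ≤ 17.96) ≈ 2 · 0.24466 = 0.48932 ≈ 0.4893.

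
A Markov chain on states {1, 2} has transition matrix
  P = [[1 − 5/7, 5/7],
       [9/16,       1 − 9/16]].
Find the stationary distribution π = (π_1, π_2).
π_1 = 63/143, π_2 = 80/143

Solve πP = π with π_1 + π_2 = 1. From πP = π: π_1 · (1 − 5/7) + π_2 · 9/16 = π_1 ⇒ π_2 · 9/16 = π_1 · 5/7 ⇒ π_2/π_1 = (5/7)/(9/16) = 80/63. Together with π_1 + π_2 = 1:
  π_1 = (9/16)/(5/7 + 9/16) = (9/16)/(143/112) = 63/143,
  π_2 = (5/7)/(5/7 + 9/16) = (5/7)/(143/112) = 80/143.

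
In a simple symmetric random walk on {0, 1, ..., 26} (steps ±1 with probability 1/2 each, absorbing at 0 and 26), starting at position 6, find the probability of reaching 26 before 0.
P(hit 26 before 0) = 6/26 = 3/13

Let u_k = P(hit 26 before 0 | start at k). Then u_0 = 0, u_26 = 1, and u_k = u_{k-1}/2 + u_{k+1}/2 for 1 ≤ k ≤ 25. This harmonic recurrence is solved by u_k = k/26, giving u_6 = 6/26 = 3/13.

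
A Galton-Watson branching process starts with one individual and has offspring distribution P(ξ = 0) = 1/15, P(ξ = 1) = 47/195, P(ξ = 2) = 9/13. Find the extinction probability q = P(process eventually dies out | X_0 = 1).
q = 13/135

The pgf is f(s) = 1/15 + 47/195·s + 9/13·s². The extinction probability q is the smallest fixed point of f in [0, 1]. Setting s = f(s):
  9/13·s² + (47/195 − 1)·s + 1/15 = 0
  9/13·s² − (1/15 + 9/13)·s + 1/15 = 0
which factors as (s − 1)·(9/13·s − 1/15) = 0, giving roots s = 1 and s = (1/15)/(9/13) = 13/135.
Mean offspring μ = 47/195 + 2·9/13 = 317/195 > 1 (supercritical), so q < 1. The extinction probability is the smaller root: q = (1/15)/(9/13) = 13/135.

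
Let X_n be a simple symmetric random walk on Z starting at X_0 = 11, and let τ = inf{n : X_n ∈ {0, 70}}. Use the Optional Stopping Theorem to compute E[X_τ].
E[X_τ] = 11

X_n is a martingale and τ is a bounded-mean stopping time (indeed τ is finite a.s. with bounded expectation since the walk is in a bounded region). By the OST, E[X_τ] = E[X_0] = 11. Equivalently: E[X_τ] = 70 · P(hit 70 first) + 0 · P(hit 0 first) = 70 · (11/70) = 11.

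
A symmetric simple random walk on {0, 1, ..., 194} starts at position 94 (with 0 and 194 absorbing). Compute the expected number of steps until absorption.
E[τ | X_0 = 94] = 9400

Let v_k = E[τ | X_0 = k]. Boundary: v_0 = v_194 = 0. Recurrence: v_k = 1 + (v_{k-1} + v_{k+1})/2 for 1 ≤ k ≤ 193. The particular solution to v_k − (v_{k-1} + v_{k+1})/2 = 1 is v_k = −k^2. Adding homogeneous solution A + B k and matching boundaries gives v_k = k (194 − k). Substituting k = 94: v_94 = 94 · 100 = 9400.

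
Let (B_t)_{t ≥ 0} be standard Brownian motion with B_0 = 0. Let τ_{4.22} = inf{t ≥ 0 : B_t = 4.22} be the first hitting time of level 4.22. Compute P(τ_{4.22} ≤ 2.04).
P(τ_{4.22} ≤ 2.04) = 2(1 − Φ(4.22/√2.04)) = 2(1 − Φ(2.9546)) ≈ 0.0031

By the reflection principle for standard BM, P(τ_b ≤ t) = 2 · P(B_t ≥ b). Since B_t ~ N(0, t), P(B_t ≥ 4.22) = 1 − Φ(4.22/√t) = 1 − Φ(4.22/√2.04) = 1 − Φ(2.9546) ≈ 0.00157. Doubling: P(τ_{4.22} ≤ 2.04) ≈ 2 · 0.00157 = 0.00314 ≈ 0.0031.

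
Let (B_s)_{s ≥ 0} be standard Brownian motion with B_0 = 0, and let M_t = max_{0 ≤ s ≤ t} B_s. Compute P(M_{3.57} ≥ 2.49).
P(M_{3.57} ≥ 2.49) = 2·P(B_{3.57} ≥ 2.49) = 2(1 − Φ(2.49/√3.57)) ≈ 0.1876

By the reflection principle for Brownian motion, P(M_t ≥ a) = 2 · P(B_t ≥ a) for a ≥ 0. Since B_t ~ N(0, t), P(B_t ≥ 2.49) = 1 − Φ(2.49/√t) = 1 − Φ(2.49/√3.57) = 1 − Φ(1.3178). So
  P(M_{3.57} ≥ 2.49) = 2(1 − Φ(1.3178)) ≈ 0.1876.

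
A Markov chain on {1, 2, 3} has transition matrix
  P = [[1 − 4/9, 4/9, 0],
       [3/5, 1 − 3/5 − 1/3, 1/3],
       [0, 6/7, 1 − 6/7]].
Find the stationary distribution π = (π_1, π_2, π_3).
π = (243/493, 180/493, 70/493)

This is a birth-death chain on three states, which satisfies detailed balance: π_1 · P_{12} = π_2 · P_{21} and π_2 · P_{23} = π_3 · P_{32}.
From π_1 · 4/9 = π_2 · 3/5: π_2/π_1 = (4/9)/(3/5) = 20/27.
From π_2 · 1/3 = π_3 · 6/7: π_3/π_2 = (1/3)/(6/7) = 7/18.
Take π_1 proportional to 1; then unnormalized π = (1, 20/27, 70/243). Normalize by dividing by the sum 493/243:
  π = (243/493, 180/493, 70/493).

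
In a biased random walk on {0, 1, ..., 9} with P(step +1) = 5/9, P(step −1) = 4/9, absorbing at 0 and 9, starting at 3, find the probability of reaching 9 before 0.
P(hit 9 before 0) = (1 − (4/5)^3) / (1 − (4/5)^9) = 15625/27721

Let u_k denote P(reach 9 before 0 | start at k). Boundary: u_0 = 0, u_9 = 1. Recurrence: u_k = 5/9·u_{k+1} + 4/9·u_{k-1} for 1 ≤ k ≤ 8. Try u_k = A + B·r^k with r = q/p = (4/9)/(5/9) = 4/5. Substitution satisfies the recurrence; boundary conditions give:
  u_k = (1 − r^k) / (1 − r^N) = (1 − (4/5)^3) / (1 − (4/5)^9) = 15625/27721.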